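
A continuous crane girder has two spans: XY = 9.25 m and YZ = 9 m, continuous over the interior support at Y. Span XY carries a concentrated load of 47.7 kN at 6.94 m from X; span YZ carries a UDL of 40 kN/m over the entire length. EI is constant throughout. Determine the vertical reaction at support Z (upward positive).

R_Z = 153.7 kN

Take M_Y as the redundant. Released structure: two simple spans XY and YZ with a hinge at Y.
Rotations at Y on the released spans (each span's end-slope, ×1/EI):
  span XY: point load 47.7 at a = 6.94: Pab(L + a)/(6LEI) = 223.1/EI
  span YZ: UDL 40: wL³/(24EI) = 1215/EI
  relative rotation θ_0 = (223.1 + 1215)/EI = 1438/EI
A unit hogging moment at Y produces rotation L₁/(3EI) + L₂/(3EI) = 6.083/EI.
Compatibility: M_Y·(L₁+L₂)/(3EI) = θ_0, giving M_Y = 236.4 kN·m (hogging).
Span YZ, ΣM about Z: R_Y^{YZ}·9 = 1620 + 236.4, so R_Y^{YZ} = 206.3 kN and R_Z = 360 − 206.3 = 153.7 kN.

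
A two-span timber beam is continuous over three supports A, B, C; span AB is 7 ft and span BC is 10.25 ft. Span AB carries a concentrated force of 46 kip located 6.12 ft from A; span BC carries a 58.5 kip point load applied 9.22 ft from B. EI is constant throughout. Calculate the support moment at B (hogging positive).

M_B = 31.18 kip·ft

Take M_B as the redundant. Released structure: two simple spans AB and BC with a hinge at B.
End slopes at the hinge B, treating each span as simply supported:
  span AB: point load 46 at a = 6.12: Pab(L + a)/(6LEI) = 77.39/EI
  span BC: point load 58.5 at a = 9.22: Pab(L + b)/(6LEI) = 101.9/EI
  relative rotation θ_0 = (77.39 + 101.9)/EI = 179.3/EI
A unit hogging moment at B produces rotation L₁/(3EI) + L₂/(3EI) = 5.75/EI.
Compatibility: M_B·(L₁+L₂)/(3EI) = θ_0, giving M_B = 31.18 kip·ft (hogging).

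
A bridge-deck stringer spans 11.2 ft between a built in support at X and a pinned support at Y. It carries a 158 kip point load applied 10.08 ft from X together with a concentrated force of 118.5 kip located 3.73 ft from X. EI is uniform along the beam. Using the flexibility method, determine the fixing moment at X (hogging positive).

M_X = 333.3 kip·ft

Take the reaction at Y as the redundant and release it; the primary structure is a cantilever fixed at X.
Deflection at Y on the released cantilever, summing each load's contribution:
  point load 158 at a = 10.08: Pa²(3L − a)/(6EI) = 62931/EI
  point load 118.5 at a = 3.73: Pa²(3L − a)/(6EI) = 8208/EI
  δ_0 = 71139/EI
Tip deflection under a unit load at Y: L³/(3EI) = 468.3/EI.
The prop prevents deflection at Y: R_Y = δ_0/δ_{YY} = 71139/468.3 = 151.9 kip.
Moment equilibrium about X: M_X = Σ(load moments about X) − R_Y·L = 2035 − 151.9×11.2 = 333.3 kip·ft.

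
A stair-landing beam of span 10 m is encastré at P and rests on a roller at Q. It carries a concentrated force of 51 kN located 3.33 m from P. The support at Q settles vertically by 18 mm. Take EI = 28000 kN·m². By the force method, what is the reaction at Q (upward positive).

Choose R_Q as the redundant. The primary structure is the cantilever fixed at P.
Downward deflection at the released point Q due to the loads:
  point load 51 at a = 3.33: Pa²(3L − a)/(6EI) = 2514/EI
Flexibility coefficient — unit upward force at Q: δ_{QQ} = L³/(3EI) = 333.3/EI.
With EI = 28000 kN·m²: δ_0 = 0.089779 m and δ_{QQ} = 0.011905 m/kN.
Compatibility — the beam at Q must follow the support down by 0.018 m: δ_0 − R_Q·δ_{QQ} = 0.018, so R_Q = (0.089779 − 0.018)/0.011905 = 6.029 kN.

R_Q = 6.029 kN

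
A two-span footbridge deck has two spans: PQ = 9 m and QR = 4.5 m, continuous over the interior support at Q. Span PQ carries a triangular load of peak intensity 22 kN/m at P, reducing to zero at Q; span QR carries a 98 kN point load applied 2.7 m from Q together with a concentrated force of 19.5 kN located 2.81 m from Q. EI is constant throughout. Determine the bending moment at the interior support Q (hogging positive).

Insert a hinge at Q; M_Q is the redundant, and each span becomes simply supported.
Discontinuity in slope at Q on the released structure — sum the simple-span end rotations:
  span PQ: triangular load, peak 22: 7w₀L³/(360EI) = 311.9/EI
  span QR: point load 98 at a = 2.7: Pab(L + b)/(6LEI) = 111.1/EI
  span QR: point load 19.5 at a = 2.81: Pab(L + b)/(6LEI) = 21.23/EI
  relative rotation θ_0 = (311.9 + 132.4)/EI = 444.2/EI
A unit hogging moment at Q produces rotation L₁/(3EI) + L₂/(3EI) = 4.5/EI.
Slope continuity at Q: θ_0 = M_Q·4.5/EI, so M_Q = 444.2/4.5 = 98.71 kN·m (hogging).

M_Q = 98.71 kN·m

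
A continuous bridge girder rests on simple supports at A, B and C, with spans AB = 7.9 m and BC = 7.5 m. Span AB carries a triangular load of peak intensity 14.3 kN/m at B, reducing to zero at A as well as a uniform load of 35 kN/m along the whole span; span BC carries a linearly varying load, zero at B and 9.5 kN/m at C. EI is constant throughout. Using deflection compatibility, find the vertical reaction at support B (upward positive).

Insert a hinge at B; M_B is the redundant, and each span becomes simply supported.
Rotations at B on the released spans (each span's end-slope, ×1/EI):
  span AB: triangular load, peak 14.3: w₀L³/(45EI) = 156.7/EI
  span AB: UDL 35: wL³/(24EI) = 719/EI
  span BC: triangular load, peak 9.5: 7w₀L³/(360EI) = 77.93/EI
  relative rotation θ_0 = (875.7 + 77.93)/EI = 953.6/EI
A unit hogging moment at B produces rotation L₁/(3EI) + L₂/(3EI) = 5.133/EI.
Slope continuity at B: θ_0 = M_B·5.133/EI, so M_B = 953.6/5.133 = 185.8 kN·m (hogging).
Span AB, ΣM about A with M_B applied at B: R_B^{AB}·7.9 = 1390 + 185.8, so R_B^{AB} = 199.4 kN and R_A = 333 − 199.4 = 133.6 kN.
Span BC, ΣM about C: R_B^{BC}·7.5 = 89.06 + 185.8, so R_B^{BC} = 36.64 kN and R_C = 35.62 − 36.64 = -1.019 kN.
R_B = 199.4 + 36.64 = 236.1 kN.

R_B = 236.1 kN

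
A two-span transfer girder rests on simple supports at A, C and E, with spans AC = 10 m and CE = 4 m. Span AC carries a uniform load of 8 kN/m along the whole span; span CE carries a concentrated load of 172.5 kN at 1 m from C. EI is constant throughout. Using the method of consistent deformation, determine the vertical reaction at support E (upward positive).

Insert a hinge at C; M_C is the redundant, and each span becomes simply supported.
Discontinuity in slope at C on the released structure — sum the simple-span end rotations:
  span AC: UDL 8: wL³/(24EI) = 333.3/EI
  span CE: point load 172.5 at a = 1: Pab(L + b)/(6LEI) = 150.9/EI
  relative rotation θ_0 = (333.3 + 150.9)/EI = 484.3/EI
A unit hogging moment at C produces rotation L₁/(3EI) + L₂/(3EI) = 4.667/EI.
Compatibility: M_C·(L₁+L₂)/(3EI) = θ_0, giving M_C = 103.8 kN·m (hogging).
Span CE, ΣM about E: R_C^{CE}·4 = 517.5 + 103.8, so R_C^{CE} = 155.3 kN and R_E = 172.5 − 155.3 = 17.18 kN.

R_E = 17.18 kN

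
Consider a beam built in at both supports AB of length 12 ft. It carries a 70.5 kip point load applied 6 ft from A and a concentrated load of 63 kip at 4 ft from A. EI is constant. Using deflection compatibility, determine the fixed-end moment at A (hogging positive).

M_A = 217.8 kip·ft

Release both end moments; the primary structure is a simply-supported span AB with redundants M_A and M_B.
End rotations of the released simple span under the applied load (×1/EI):
  at A: point load 70.5 at a = 6: Pab(L + b)/(6LEI) = 634.5/EI
  at B: point load 70.5 at a = 6: Pab(L + a)/(6LEI) = 634.5/EI
  at A: point load 63 at a = 4: Pab(L + b)/(6LEI) = 560/EI
  at B: point load 63 at a = 4: Pab(L + a)/(6LEI) = 448/EI
  θ_A0 = 1194/EI,  θ_B0 = 1082/EI
Flexibility coefficients: a unit moment at one end gives L/(3EI) there and L/(6EI) at the far end, so f₁₁ = f₂₂ = 4/EI and f₁₂ = f₂₁ = 2/EI.
Compatibility — zero rotation at each built-in end:
  4 M_A + 2 M_B = 1194
  2 M_A + 4 M_B = 1082
Solving the pair gives M_A = 217.8 kip·ft and M_B = 161.8 kip·ft (hogging).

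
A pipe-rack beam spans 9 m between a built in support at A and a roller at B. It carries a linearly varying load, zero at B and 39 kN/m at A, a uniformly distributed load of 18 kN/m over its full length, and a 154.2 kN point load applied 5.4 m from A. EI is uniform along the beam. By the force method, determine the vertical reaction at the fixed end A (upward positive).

R_A = 329.2 kN

Choose R_B as the redundant. The primary structure is the cantilever fixed at A.
Deflection at B on the released cantilever, summing each load's contribution:
  triangular load, peak 39 at the fixed end: w₀L⁴/(30EI) = 8529/EI
  UDL 18: wL⁴/(8EI) = 14762/EI
  point load 154.2 at a = 5.4: Pa²(3L − a)/(6EI) = 16187/EI
  δ_0 = 39479/EI
Flexibility coefficient — unit upward force at B: δ_{BB} = L³/(3EI) = 243/EI.
Compatibility at B: δ_0 − R_B·δ_{BB} = 0, so R_B = 39479/243 = 162.5 kN.
Vertical equilibrium: R_A = ΣP − R_B = 491.7 − 162.5 = 329.2 kN.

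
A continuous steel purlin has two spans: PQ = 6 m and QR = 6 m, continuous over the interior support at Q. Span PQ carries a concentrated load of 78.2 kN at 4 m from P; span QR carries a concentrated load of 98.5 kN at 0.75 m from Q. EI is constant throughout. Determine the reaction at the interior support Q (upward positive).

Insert a hinge at Q; M_Q is the redundant, and each span becomes simply supported.
End slopes at the hinge Q, treating each span as simply supported:
  span PQ: point load 78.2 at a = 4: Pab(L + a)/(6LEI) = 173.8/EI
  span QR: point load 98.5 at a = 0.75: Pab(L + b)/(6LEI) = 121.2/EI
  relative rotation θ_0 = (173.8 + 121.2)/EI = 295/EI
A unit hogging moment at Q produces rotation L₁/(3EI) + L₂/(3EI) = 4/EI.
Slope continuity at Q: θ_0 = M_Q·4/EI, so M_Q = 295/4 = 73.74 kN·m (hogging).
Span PQ, ΣM about P with M_Q applied at Q: R_Q^{PQ}·6 = 312.8 + 73.74, so R_Q^{PQ} = 64.42 kN and R_P = 78.2 − 64.42 = 13.78 kN.
Span QR, ΣM about R: R_Q^{QR}·6 = 517.1 + 73.74, so R_Q^{QR} = 98.48 kN and R_R = 98.5 − 98.48 = 0.02171 kN.
R_Q = 64.42 + 98.48 = 162.9 kN.

R_Q = 162.9 kN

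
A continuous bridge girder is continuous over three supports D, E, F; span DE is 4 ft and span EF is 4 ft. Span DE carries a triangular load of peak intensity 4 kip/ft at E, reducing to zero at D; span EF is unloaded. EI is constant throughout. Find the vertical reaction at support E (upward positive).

Insert a hinge at E; M_E is the redundant, and each span becomes simply supported.
End slopes at the hinge E, treating each span as simply supported:
  span DE: triangular load, peak 4: w₀L³/(45EI) = 5.689/EI
  relative rotation θ_0 = (5.689 + 0)/EI = 5.689/EI
A unit hogging moment at E produces rotation L₁/(3EI) + L₂/(3EI) = 2.667/EI.
Compatibility: M_E·(L₁+L₂)/(3EI) = θ_0, giving M_E = 2.133 kip·ft (hogging).
Span DE, ΣM about D with M_E applied at E: R_E^{DE}·4 = 21.33 + 2.133, so R_E^{DE} = 5.867 kip and R_D = 8 − 5.867 = 2.133 kip.
Span EF, ΣM about F: R_E^{EF}·4 = 0 + 2.133, so R_E^{EF} = 0.5333 kip and R_F = 0 − 0.5333 = -0.5333 kip.
R_E = 5.867 + 0.5333 = 6.4 kip.

R_E = 6.4 kip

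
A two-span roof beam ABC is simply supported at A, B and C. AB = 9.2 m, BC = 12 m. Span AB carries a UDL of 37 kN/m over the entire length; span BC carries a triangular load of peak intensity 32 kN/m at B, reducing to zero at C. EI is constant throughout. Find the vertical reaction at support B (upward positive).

Insert a hinge at B; M_B is the redundant, and each span becomes simply supported.
Discontinuity in slope at B on the released structure — sum the simple-span end rotations:
  span AB: UDL 37: wL³/(24EI) = 1200/EI
  span BC: triangular load, peak 32: w₀L³/(45EI) = 1229/EI
  relative rotation θ_0 = (1200 + 1229)/EI = 2429/EI
A unit hogging moment at B produces rotation L₁/(3EI) + L₂/(3EI) = 7.067/EI.
Slope continuity at B: θ_0 = M_B·7.067/EI, so M_B = 2429/7.067 = 343.8 kN·m (hogging).
Span AB, ΣM about A with M_B applied at B: R_B^{AB}·9.2 = 1566 + 343.8, so R_B^{AB} = 207.6 kN and R_A = 340.4 − 207.6 = 132.8 kN.
Span BC, ΣM about C: R_B^{BC}·12 = 1536 + 343.8, so R_B^{BC} = 156.6 kN and R_C = 192 − 156.6 = 35.35 kN.
R_B = 207.6 + 156.6 = 364.2 kN.

R_B = 364.2 kN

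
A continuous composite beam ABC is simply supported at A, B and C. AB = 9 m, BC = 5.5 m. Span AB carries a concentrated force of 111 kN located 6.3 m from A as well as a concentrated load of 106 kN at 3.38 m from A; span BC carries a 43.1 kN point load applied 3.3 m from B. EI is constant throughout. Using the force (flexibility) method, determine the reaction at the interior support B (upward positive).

Release continuity at B by inserting a hinge; the redundant is the internal moment M_B. The primary structure is two simply-supported spans AB and BC.
Rotations at B on the released spans (each span's end-slope, ×1/EI):
  span AB: point load 111 at a = 6.3: Pab(L + a)/(6LEI) = 535/EI
  span AB: point load 106 at a = 3.38: Pab(L + a)/(6LEI) = 461.6/EI
  span BC: point load 43.1 at a = 3.3: Pab(L + b)/(6LEI) = 73.01/EI
  relative rotation θ_0 = (996.6 + 73.01)/EI = 1070/EI
A unit hogging moment at B produces rotation L₁/(3EI) + L₂/(3EI) = 4.833/EI.
Slope continuity at B: θ_0 = M_B·4.833/EI, so M_B = 1070/4.833 = 221.3 kN·m (hogging).
Span AB, ΣM about A with M_B applied at B: R_B^{AB}·9 = 1058 + 221.3, so R_B^{AB} = 142.1 kN and R_A = 217 − 142.1 = 74.9 kN.
Span BC, ΣM about C: R_B^{BC}·5.5 = 94.82 + 221.3, so R_B^{BC} = 57.48 kN and R_C = 43.1 − 57.48 = -14.38 kN.
R_B = 142.1 + 57.48 = 199.6 kN.

R_B = 199.6 kN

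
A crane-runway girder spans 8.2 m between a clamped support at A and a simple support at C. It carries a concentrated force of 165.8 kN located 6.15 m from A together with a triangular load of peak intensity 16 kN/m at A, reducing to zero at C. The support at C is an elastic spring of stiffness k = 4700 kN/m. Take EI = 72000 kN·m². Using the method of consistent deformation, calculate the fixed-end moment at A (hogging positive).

M_A = 305.5 kN·m

Take the reaction at C as the redundant and release it; the primary structure is a cantilever fixed at A.
Primary-structure tip deflection at C by superposition:
  point load 165.8 at a = 6.15: Pa²(3L − a)/(6EI) = 19283/EI
  triangular load, peak 16 at the fixed end: w₀L⁴/(30EI) = 2411/EI
  δ_0 = 21695/EI
Flexibility coefficient — unit upward force at C: δ_{CC} = L³/(3EI) = 183.8/EI.
With EI = 72000 kN·m²: δ_0 = 0.30131 m and δ_{CC} = 0.002553 m/kN.
Compatibility — the spring shortens by R_C/k under the reaction it provides: δ_0 − R_C·δ_{CC} = R_C/k. With 1/k = 0.000213 m/kN, R_C = δ_0 / (δ_{CC} + 1/k) = 0.30131 / (0.002553 + 0.000213) = 109 kN.
Moment equilibrium about A: M_A = Σ(load moments about A) − R_C·L = 1199 − 109×8.2 = 305.5 kN·m.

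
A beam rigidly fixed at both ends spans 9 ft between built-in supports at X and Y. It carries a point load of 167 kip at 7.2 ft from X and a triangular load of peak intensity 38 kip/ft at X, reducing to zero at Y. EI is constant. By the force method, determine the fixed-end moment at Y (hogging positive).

Take the two fixed-end moments M_X, M_Y as redundants; the released structure is the simple span XY.
Simple-span end rotations at X and Y under the given loads:
  at X: point load 167 at a = 7.2: Pab(L + b)/(6LEI) = 432.9/EI
  at Y: point load 167 at a = 7.2: Pab(L + a)/(6LEI) = 649.3/EI
  at X: triangular load, peak 38: w₀L³/(45EI) = 615.6/EI
  at Y: triangular load, peak 38: 7w₀L³/(360EI) = 538.6/EI
  θ_X0 = 1048/EI,  θ_Y0 = 1188/EI
Flexibility coefficients: a unit moment at one end gives L/(3EI) there and L/(6EI) at the far end, so f₁₁ = f₂₂ = 3/EI and f₁₂ = f₂₁ = 1.5/EI.
Compatibility — zero rotation at each built-in end:
  3 M_X + 1.5 M_Y = 1048
  1.5 M_X + 3 M_Y = 1188
Solving the pair gives M_X = 202 kip·ft and M_Y = 295 kip·ft (hogging).

M_Y = 295 kip·ft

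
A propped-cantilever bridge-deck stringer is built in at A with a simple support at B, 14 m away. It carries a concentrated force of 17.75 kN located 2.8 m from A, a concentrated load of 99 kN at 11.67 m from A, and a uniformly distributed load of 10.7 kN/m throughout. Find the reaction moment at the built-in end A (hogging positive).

Remove the prop at B; the released (primary) structure is a cantilever built in at A.
Primary-structure tip deflection at B by superposition:
  point load 17.75 at a = 2.8: Pa²(3L − a)/(6EI) = 909.2/EI
  point load 99 at a = 11.67: Pa²(3L − a)/(6EI) = 68155/EI
  UDL 10.7: wL⁴/(8EI) = 51381/EI
  δ_0 = 120446/EI
Flexibility coefficient — unit upward force at B: δ_{BB} = L³/(3EI) = 914.7/EI.
Compatibility at B: δ_0 − R_B·δ_{BB} = 0, so R_B = 120446/914.7 = 131.7 kN.
Moment equilibrium about A: M_A = Σ(load moments about A) − R_B·L = 2254 − 131.7×14 = 410.1 kN·m.

M_A = 410.1 kN·m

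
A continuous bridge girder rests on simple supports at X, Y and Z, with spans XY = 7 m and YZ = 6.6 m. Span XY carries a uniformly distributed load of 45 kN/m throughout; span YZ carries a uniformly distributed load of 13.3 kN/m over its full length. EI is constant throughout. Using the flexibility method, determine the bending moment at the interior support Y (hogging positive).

M_Y = 177 kN·m

Release continuity at Y by inserting a hinge; the redundant is the internal moment M_Y. The primary structure is two simply-supported spans XY and YZ.
End slopes at the hinge Y, treating each span as simply supported:
  span XY: UDL 45: wL³/(24EI) = 643.1/EI
  span YZ: UDL 13.3: wL³/(24EI) = 159.3/EI
  relative rotation θ_0 = (643.1 + 159.3)/EI = 802.4/EI
A unit hogging moment at Y produces rotation L₁/(3EI) + L₂/(3EI) = 4.533/EI.
Slope continuity at Y: θ_0 = M_Y·4.533/EI, so M_Y = 802.4/4.533 = 177 kN·m (hogging).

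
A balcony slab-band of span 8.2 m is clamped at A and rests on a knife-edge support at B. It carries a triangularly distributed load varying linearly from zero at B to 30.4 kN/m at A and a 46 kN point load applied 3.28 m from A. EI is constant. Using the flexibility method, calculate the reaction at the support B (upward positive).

Release the roller at B. Primary structure: cantilever fixed at A.
Downward deflection at the released point B due to the loads:
  triangular load, peak 30.4 at the fixed end: w₀L⁴/(30EI) = 4582/EI
  point load 46 at a = 3.28: Pa²(3L − a)/(6EI) = 1758/EI
  δ_0 = 6340/EI
Tip deflection under a unit load at B: L³/(3EI) = 183.8/EI.
Compatibility at B: δ_0 − R_B·δ_{BB} = 0, so R_B = 6340/183.8 = 34.5 kN.

R_B = 34.5 kN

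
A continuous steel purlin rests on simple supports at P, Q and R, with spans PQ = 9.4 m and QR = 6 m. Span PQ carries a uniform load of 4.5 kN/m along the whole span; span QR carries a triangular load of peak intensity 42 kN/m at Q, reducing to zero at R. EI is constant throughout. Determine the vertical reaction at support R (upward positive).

Take M_Q as the redundant. Released structure: two simple spans PQ and QR with a hinge at Q.
Rotations at Q on the released spans (each span's end-slope, ×1/EI):
  span PQ: UDL 4.5: wL³/(24EI) = 155.7/EI
  span QR: triangular load, peak 42: w₀L³/(45EI) = 201.6/EI
  relative rotation θ_0 = (155.7 + 201.6)/EI = 357.3/EI
A unit hogging moment at Q produces rotation L₁/(3EI) + L₂/(3EI) = 5.133/EI.
Compatibility: M_Q·(L₁+L₂)/(3EI) = θ_0, giving M_Q = 69.61 kN·m (hogging).
Span QR, ΣM about R: R_Q^{QR}·6 = 504 + 69.61, so R_Q^{QR} = 95.6 kN and R_R = 126 − 95.6 = 30.4 kN.

R_R = 30.4 kN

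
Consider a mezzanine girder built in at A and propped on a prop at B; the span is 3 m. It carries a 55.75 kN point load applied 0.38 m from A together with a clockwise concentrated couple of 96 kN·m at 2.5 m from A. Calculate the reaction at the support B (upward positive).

R_B = 47.95 kN

Choose R_B as the redundant. The primary structure is the cantilever fixed at A.
Free-end deflection of the primary structure under the applied loading (downward +):
  point load 55.75 at a = 0.38: Pa²(3L − a)/(6EI) = 11.57/EI
  clockwise couple 96 at a = 2.5: M₀a(2L − a)/(2EI) = 420/EI
  δ_0 = 431.6/EI
Flexibility coefficient — unit upward force at B: δ_{BB} = L³/(3EI) = 9/EI.
The prop prevents deflection at B: R_B = δ_0/δ_{BB} = 431.6/9 = 47.95 kN.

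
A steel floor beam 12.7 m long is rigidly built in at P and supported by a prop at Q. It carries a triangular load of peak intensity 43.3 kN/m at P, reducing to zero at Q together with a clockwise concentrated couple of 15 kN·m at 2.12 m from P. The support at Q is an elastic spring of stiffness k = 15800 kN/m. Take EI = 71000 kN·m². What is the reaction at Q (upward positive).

R_Q = 55.17 kN

Remove the prop at Q; the released (primary) structure is a cantilever built in at P.
Downward deflection at the released point Q due to the loads:
  triangular load, peak 43.3 at the fixed end: w₀L⁴/(30EI) = 37548/EI
  clockwise couple 15 at a = 2.12: M₀a(2L − a)/(2EI) = 370.2/EI
  δ_0 = 37918/EI
Tip deflection under a unit load at Q: L³/(3EI) = 682.8/EI.
With EI = 71000 kN·m²: δ_0 = 0.53405 m and δ_{QQ} = 0.009617 m/kN.
Compatibility — the spring shortens by R_Q/k under the reaction it provides: δ_0 − R_Q·δ_{QQ} = R_Q/k. With 1/k = 0.000063 m/kN, R_Q = δ_0 / (δ_{QQ} + 1/k) = 0.53405 / (0.009617 + 0.000063) = 55.17 kN.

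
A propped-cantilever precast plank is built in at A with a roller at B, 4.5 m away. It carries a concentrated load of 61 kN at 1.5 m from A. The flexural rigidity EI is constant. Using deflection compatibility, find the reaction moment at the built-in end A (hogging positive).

Take the reaction at B as the redundant and release it; the primary structure is a cantilever fixed at A.
Downward deflection at the released point B due to the loads:
  point load 61 at a = 1.5: Pa²(3L − a)/(6EI) = 274.5/EI
Tip deflection under a unit load at B: L³/(3EI) = 30.38/EI.
Compatibility at B: δ_0 − R_B·δ_{BB} = 0, so R_B = 274.5/30.38 = 9.037 kN.
Moment equilibrium about A: M_A = Σ(load moments about A) − R_B·L = 91.5 − 9.037×4.5 = 50.83 kN·m.

M_A = 50.83 kN·m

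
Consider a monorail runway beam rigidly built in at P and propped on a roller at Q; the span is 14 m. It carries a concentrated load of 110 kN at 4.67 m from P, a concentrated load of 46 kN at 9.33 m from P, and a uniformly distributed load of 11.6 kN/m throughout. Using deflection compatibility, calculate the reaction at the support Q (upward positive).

R_Q = 101.1 kN

Remove the prop at Q; the released (primary) structure is a cantilever built in at P.
Primary-structure tip deflection at Q by superposition:
  point load 110 at a = 4.67: Pa²(3L − a)/(6EI) = 14926/EI
  point load 46 at a = 9.33: Pa²(3L − a)/(6EI) = 21803/EI
  UDL 11.6: wL⁴/(8EI) = 55703/EI
  δ_0 = 92432/EI
Tip deflection under a unit load at Q: L³/(3EI) = 914.7/EI.
Compatibility at Q: δ_0 − R_Q·δ_{QQ} = 0, so R_Q = 92432/914.7 = 101.1 kN.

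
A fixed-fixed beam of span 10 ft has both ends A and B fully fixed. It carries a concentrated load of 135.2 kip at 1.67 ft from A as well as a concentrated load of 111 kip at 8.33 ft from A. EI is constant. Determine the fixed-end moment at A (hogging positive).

Release both end moments; the primary structure is a simply-supported span AB with redundants M_A and M_B.
Simple-span end rotations at A and B under the given loads:
  at A: point load 135.2 at a = 1.67: Pab(L + b)/(6LEI) = 574.6/EI
  at B: point load 135.2 at a = 1.67: Pab(L + a)/(6LEI) = 365.8/EI
  at A: point load 111 at a = 8.33: Pab(L + b)/(6LEI) = 300.3/EI
  at B: point load 111 at a = 8.33: Pab(L + a)/(6LEI) = 471.7/EI
  θ_A0 = 874.9/EI,  θ_B0 = 837.5/EI
Flexibility coefficients: a unit moment at one end gives L/(3EI) there and L/(6EI) at the far end, so f₁₁ = f₂₂ = 3.333/EI and f₁₂ = f₂₁ = 1.667/EI.
Compatibility — zero rotation at each built-in end:
  3.333 M_A + 1.667 M_B = 874.9
  1.667 M_A + 3.333 M_B = 837.5
Solving the pair gives M_A = 182.5 kip·ft and M_B = 160 kip·ft (hogging).

M_A = 182.5 kip·ft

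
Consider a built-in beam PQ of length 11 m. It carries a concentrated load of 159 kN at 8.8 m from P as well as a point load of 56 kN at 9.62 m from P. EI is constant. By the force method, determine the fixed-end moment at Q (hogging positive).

Release both end moments; the primary structure is a simply-supported span PQ with redundants M_P and M_Q.
On the primary (simply-supported) span, the end slopes from the loading are:
  at P: point load 159 at a = 8.8: Pab(L + b)/(6LEI) = 615.6/EI
  at Q: point load 159 at a = 8.8: Pab(L + a)/(6LEI) = 923.5/EI
  at P: point load 56 at a = 9.62: Pab(L + b)/(6LEI) = 139.5/EI
  at Q: point load 56 at a = 9.62: Pab(L + a)/(6LEI) = 232.3/EI
  θ_P0 = 755.1/EI,  θ_Q0 = 1156/EI
Flexibility coefficients: a unit moment at one end gives L/(3EI) there and L/(6EI) at the far end, so f₁₁ = f₂₂ = 3.667/EI and f₁₂ = f₂₁ = 1.833/EI.
Compatibility — zero rotation at each built-in end:
  3.667 M_P + 1.833 M_Q = 755.1
  1.833 M_P + 3.667 M_Q = 1156
Solving the pair gives M_P = 64.45 kN·m and M_Q = 283 kN·m (hogging).

M_Q = 283 kN·m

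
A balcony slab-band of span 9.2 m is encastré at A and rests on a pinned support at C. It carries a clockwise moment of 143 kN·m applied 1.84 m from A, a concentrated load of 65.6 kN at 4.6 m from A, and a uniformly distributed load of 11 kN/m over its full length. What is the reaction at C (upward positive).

R_C = 66.84 kN

Remove the prop at C; the released (primary) structure is a cantilever built in at A.
Primary-structure tip deflection at C by superposition:
  clockwise couple 143 at a = 1.84: M₀a(2L − a)/(2EI) = 2179/EI
  point load 65.6 at a = 4.6: Pa²(3L − a)/(6EI) = 5321/EI
  UDL 11: wL⁴/(8EI) = 9850/EI
  δ_0 = 17350/EI
Flexibility coefficient — unit upward force at C: δ_{CC} = L³/(3EI) = 259.6/EI.
The prop prevents deflection at C: R_C = δ_0/δ_{CC} = 17350/259.6 = 66.84 kN.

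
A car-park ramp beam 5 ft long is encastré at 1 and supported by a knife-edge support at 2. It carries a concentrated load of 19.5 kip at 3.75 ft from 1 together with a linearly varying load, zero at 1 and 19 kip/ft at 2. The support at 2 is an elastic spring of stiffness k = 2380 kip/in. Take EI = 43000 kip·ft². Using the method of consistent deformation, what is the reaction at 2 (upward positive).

R_2 = 37.12 kip

Take the reaction at 2 as the redundant and release it; the primary structure is a cantilever fixed at 1.
Primary-structure tip deflection at 2 by superposition:
  point load 19.5 at a = 3.75: Pa²(3L − a)/(6EI) = 514.2/EI
  triangular load, peak 19 at the free end: 11w₀L⁴/(120EI) = 1089/EI
  δ_0 = 1603/EI
Tip deflection under a unit load at 2: L³/(3EI) = 41.67/EI.
With EI = 43000 kip·ft²: δ_0 = 0.037272 ft and δ_{22} = 0.000969 ft/kip.
Compatibility — the spring shortens by R_2/k under the reaction it provides: δ_0 − R_2·δ_{22} = R_2/k. With 1/k = 1/(2380×12) ft/kip = 0.000035 ft/kip, R_2 = δ_0 / (δ_{22} + 1/k) = 0.037272 / (0.000969 + 0.000035) = 37.12 kip.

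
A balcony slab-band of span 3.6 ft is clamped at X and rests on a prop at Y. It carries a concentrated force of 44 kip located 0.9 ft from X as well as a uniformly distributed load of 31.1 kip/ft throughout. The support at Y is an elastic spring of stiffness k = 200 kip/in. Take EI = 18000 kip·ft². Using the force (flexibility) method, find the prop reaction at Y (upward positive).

Choose R_Y as the redundant. The primary structure is the cantilever fixed at X.
Downward deflection at the released point Y due to the loads:
  point load 44 at a = 0.9: Pa²(3L − a)/(6EI) = 58.81/EI
  UDL 31.1: wL⁴/(8EI) = 653/EI
  δ_0 = 711.8/EI
Flexibility coefficient — unit upward force at Y: δ_{YY} = L³/(3EI) = 15.55/EI.
With EI = 18000 kip·ft²: δ_0 = 0.039542 ft and δ_{YY} = 0.000864 ft/kip.
Compatibility — the spring shortens by R_Y/k under the reaction it provides: δ_0 − R_Y·δ_{YY} = R_Y/k. With 1/k = 1/(200×12) ft/kip = 0.000417 ft/kip, R_Y = δ_0 / (δ_{YY} + 1/k) = 0.039542 / (0.000864 + 0.000417) = 30.88 kip.

R_Y = 30.88 kip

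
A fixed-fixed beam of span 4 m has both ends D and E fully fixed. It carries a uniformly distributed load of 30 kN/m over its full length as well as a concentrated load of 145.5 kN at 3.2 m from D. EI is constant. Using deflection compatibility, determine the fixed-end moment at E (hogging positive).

Release both end moments; the primary structure is a simply-supported span DE with redundants M_D and M_E.
Simple-span end rotations at D and E under the given loads:
  at D: UDL 30: wL³/(24EI) = 80/EI
  at E: UDL 30: wL³/(24EI) = 80/EI
  at D: point load 145.5 at a = 3.2: Pab(L + b)/(6LEI) = 74.5/EI
  at E: point load 145.5 at a = 3.2: Pab(L + a)/(6LEI) = 111.7/EI
  θ_D0 = 154.5/EI,  θ_E0 = 191.7/EI
Flexibility coefficients: a unit moment at one end gives L/(3EI) there and L/(6EI) at the far end, so f₁₁ = f₂₂ = 1.333/EI and f₁₂ = f₂₁ = 0.6667/EI.
Compatibility — zero rotation at each built-in end:
  1.333 M_D + 0.6667 M_E = 154.5
  0.6667 M_D + 1.333 M_E = 191.7
Solving the pair gives M_D = 58.62 kN·m and M_E = 114.5 kN·m (hogging).

M_E = 114.5 kN·m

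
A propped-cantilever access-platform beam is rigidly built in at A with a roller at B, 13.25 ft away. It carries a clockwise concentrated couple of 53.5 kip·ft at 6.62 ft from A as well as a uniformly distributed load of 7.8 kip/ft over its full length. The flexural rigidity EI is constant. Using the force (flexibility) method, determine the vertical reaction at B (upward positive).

R_B = 43.3 kip

Take the reaction at B as the redundant and release it; the primary structure is a cantilever fixed at A.
Deflection at B on the released cantilever, summing each load's contribution:
  clockwise couple 53.5 at a = 6.62: M₀a(2L − a)/(2EI) = 3520/EI
  UDL 7.8: wL⁴/(8EI) = 30052/EI
  δ_0 = 33572/EI
Flexibility coefficient — unit upward force at B: δ_{BB} = L³/(3EI) = 775.4/EI.
The prop prevents deflection at B: R_B = δ_0/δ_{BB} = 33572/775.4 = 43.3 kip.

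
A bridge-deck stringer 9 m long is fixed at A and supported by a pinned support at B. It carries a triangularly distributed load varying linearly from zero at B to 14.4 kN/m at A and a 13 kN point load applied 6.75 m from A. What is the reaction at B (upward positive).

Remove the prop at B; the released (primary) structure is a cantilever built in at A.
Free-end deflection of the primary structure under the applied loading (downward +):
  triangular load, peak 14.4 at the fixed end: w₀L⁴/(30EI) = 3149/EI
  point load 13 at a = 6.75: Pa²(3L − a)/(6EI) = 1999/EI
  δ_0 = 5148/EI
Flexibility coefficient — unit upward force at B: δ_{BB} = L³/(3EI) = 243/EI.
The prop prevents deflection at B: R_B = δ_0/δ_{BB} = 5148/243 = 21.19 kN.

R_B = 21.19 kN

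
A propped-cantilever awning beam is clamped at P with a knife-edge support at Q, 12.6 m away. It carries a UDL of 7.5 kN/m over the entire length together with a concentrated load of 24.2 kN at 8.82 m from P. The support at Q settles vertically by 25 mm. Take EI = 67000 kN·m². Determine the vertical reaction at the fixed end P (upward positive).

R_P = 72.14 kN

Take the reaction at Q as the redundant and release it; the primary structure is a cantilever fixed at P.
Downward deflection at the released point Q due to the loads:
  UDL 7.5: wL⁴/(8EI) = 23629/EI
  point load 24.2 at a = 8.82: Pa²(3L − a)/(6EI) = 9093/EI
  δ_0 = 32722/EI
Tip deflection under a unit load at Q: L³/(3EI) = 666.8/EI.
With EI = 67000 kN·m²: δ_0 = 0.48839 m and δ_{QQ} = 0.009952 m/kN.
Compatibility — the beam at Q must follow the support down by 0.025 m: δ_0 − R_Q·δ_{QQ} = 0.025, so R_Q = (0.48839 − 0.025)/0.009952 = 46.56 kN.
Vertical equilibrium: R_P = ΣP − R_Q = 118.7 − 46.56 = 72.14 kN.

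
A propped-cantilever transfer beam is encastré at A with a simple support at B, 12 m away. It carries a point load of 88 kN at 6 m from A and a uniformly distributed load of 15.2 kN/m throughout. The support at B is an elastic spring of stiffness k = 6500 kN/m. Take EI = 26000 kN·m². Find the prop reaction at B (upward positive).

Release the roller at B. Primary structure: cantilever fixed at A.
Primary-structure tip deflection at B by superposition:
  point load 88 at a = 6: Pa²(3L − a)/(6EI) = 15840/EI
  UDL 15.2: wL⁴/(8EI) = 39398/EI
  δ_0 = 55238/EI
Tip deflection under a unit load at B: L³/(3EI) = 576/EI.
With EI = 26000 kN·m²: δ_0 = 2.1246 m and δ_{BB} = 0.022154 m/kN.
Compatibility — the spring shortens by R_B/k under the reaction it provides: δ_0 − R_B·δ_{BB} = R_B/k. With 1/k = 0.000154 m/kN, R_B = δ_0 / (δ_{BB} + 1/k) = 2.1246 / (0.022154 + 0.000154) = 95.24 kN.

R_B = 95.24 kN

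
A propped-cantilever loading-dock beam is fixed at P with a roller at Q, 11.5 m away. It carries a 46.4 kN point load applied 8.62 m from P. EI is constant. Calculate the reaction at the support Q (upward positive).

Choose R_Q as the redundant. The primary structure is the cantilever fixed at P.
Primary-structure tip deflection at Q by superposition:
  point load 46.4 at a = 8.62: Pa²(3L − a)/(6EI) = 14871/EI
Flexibility coefficient — unit upward force at Q: δ_{QQ} = L³/(3EI) = 507/EI.
Compatibility at Q: δ_0 − R_Q·δ_{QQ} = 0, so R_Q = 14871/507 = 29.33 kN.

R_Q = 29.33 kN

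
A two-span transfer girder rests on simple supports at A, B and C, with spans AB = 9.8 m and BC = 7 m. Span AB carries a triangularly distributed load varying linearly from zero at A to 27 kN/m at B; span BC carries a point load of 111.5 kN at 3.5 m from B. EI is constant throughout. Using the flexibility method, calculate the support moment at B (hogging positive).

Take M_B as the redundant. Released structure: two simple spans AB and BC with a hinge at B.
End slopes at the hinge B, treating each span as simply supported:
  span AB: triangular load, peak 27: w₀L³/(45EI) = 564.7/EI
  span BC: point load 111.5 at a = 3.5: Pab(L + b)/(6LEI) = 341.5/EI
  relative rotation θ_0 = (564.7 + 341.5)/EI = 906.2/EI
A unit hogging moment at B produces rotation L₁/(3EI) + L₂/(3EI) = 5.6/EI.
Slope continuity at B: θ_0 = M_B·5.6/EI, so M_B = 906.2/5.6 = 161.8 kN·m (hogging).

M_B = 161.8 kN·m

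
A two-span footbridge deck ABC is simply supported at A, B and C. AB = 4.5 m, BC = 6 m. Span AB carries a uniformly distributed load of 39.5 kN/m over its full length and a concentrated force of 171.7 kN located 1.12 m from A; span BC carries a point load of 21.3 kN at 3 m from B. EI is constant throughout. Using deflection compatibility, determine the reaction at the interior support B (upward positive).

Take M_B as the redundant. Released structure: two simple spans AB and BC with a hinge at B.
End slopes at the hinge B, treating each span as simply supported:
  span AB: UDL 39.5: wL³/(24EI) = 150/EI
  span AB: point load 171.7 at a = 1.12: Pab(L + a)/(6LEI) = 135.3/EI
  span BC: point load 21.3 at a = 3: Pab(L + b)/(6LEI) = 47.92/EI
  relative rotation θ_0 = (285.3 + 47.92)/EI = 333.2/EI
A unit hogging moment at B produces rotation L₁/(3EI) + L₂/(3EI) = 3.5/EI.
Slope continuity at B: θ_0 = M_B·3.5/EI, so M_B = 333.2/3.5 = 95.2 kN·m (hogging).
Span AB, ΣM about A with M_B applied at B: R_B^{AB}·4.5 = 592.2 + 95.2, so R_B^{AB} = 152.8 kN and R_A = 349.4 − 152.8 = 196.7 kN.
Span BC, ΣM about C: R_B^{BC}·6 = 63.9 + 95.2, so R_B^{BC} = 26.52 kN and R_C = 21.3 − 26.52 = -5.216 kN.
R_B = 152.8 + 26.52 = 179.3 kN.

R_B = 179.3 kN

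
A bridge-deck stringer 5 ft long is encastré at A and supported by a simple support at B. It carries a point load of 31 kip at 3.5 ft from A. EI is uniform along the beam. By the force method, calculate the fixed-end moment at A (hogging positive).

Take the reaction at B as the redundant and release it; the primary structure is a cantilever fixed at A.
Free-end deflection of the primary structure under the applied loading (downward +):
  point load 31 at a = 3.5: Pa²(3L − a)/(6EI) = 727.9/EI
Tip deflection under a unit load at B: L³/(3EI) = 41.67/EI.
The prop prevents deflection at B: R_B = δ_0/δ_{BB} = 727.9/41.67 = 17.47 kip.
Moment equilibrium about A: M_A = Σ(load moments about A) − R_B·L = 108.5 − 17.47×5 = 21.16 kip·ft.

M_A = 21.16 kip·ft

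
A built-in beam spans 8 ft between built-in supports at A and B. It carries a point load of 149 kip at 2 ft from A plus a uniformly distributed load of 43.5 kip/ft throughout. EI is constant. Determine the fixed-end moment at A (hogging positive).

Take the two fixed-end moments M_A, M_B as redundants; the released structure is the simple span AB.
Simple-span end rotations at A and B under the given loads:
  at A: point load 149 at a = 2: Pab(L + b)/(6LEI) = 521.5/EI
  at B: point load 149 at a = 2: Pab(L + a)/(6LEI) = 372.5/EI
  at A: UDL 43.5: wL³/(24EI) = 928/EI
  at B: UDL 43.5: wL³/(24EI) = 928/EI
  θ_A0 = 1450/EI,  θ_B0 = 1300/EI
Flexibility coefficients: a unit moment at one end gives L/(3EI) there and L/(6EI) at the far end, so f₁₁ = f₂₂ = 2.667/EI and f₁₂ = f₂₁ = 1.333/EI.
Compatibility — zero rotation at each built-in end:
  2.667 M_A + 1.333 M_B = 1450
  1.333 M_A + 2.667 M_B = 1300
Solving the pair gives M_A = 399.6 kip·ft and M_B = 287.9 kip·ft (hogging).

M_A = 399.6 kip·ft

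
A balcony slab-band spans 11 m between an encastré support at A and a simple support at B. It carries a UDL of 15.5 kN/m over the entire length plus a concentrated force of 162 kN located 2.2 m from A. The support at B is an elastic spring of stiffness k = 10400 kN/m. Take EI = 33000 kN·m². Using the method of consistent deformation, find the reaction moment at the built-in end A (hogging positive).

M_A = 496.7 kN·m

Take the reaction at B as the redundant and release it; the primary structure is a cantilever fixed at A.
Deflection at B on the released cantilever, summing each load's contribution:
  UDL 15.5: wL⁴/(8EI) = 28367/EI
  point load 162 at a = 2.2: Pa²(3L − a)/(6EI) = 4025/EI
  δ_0 = 32392/EI
Flexibility coefficient — unit upward force at B: δ_{BB} = L³/(3EI) = 443.7/EI.
With EI = 33000 kN·m²: δ_0 = 0.98157 m and δ_{BB} = 0.013444 m/kN.
Compatibility — the spring shortens by R_B/k under the reaction it provides: δ_0 − R_B·δ_{BB} = R_B/k. With 1/k = 0.000096 m/kN, R_B = δ_0 / (δ_{BB} + 1/k) = 0.98157 / (0.013444 + 0.000096) = 72.49 kN.
Moment equilibrium about A: M_A = Σ(load moments about A) − R_B·L = 1294 − 72.49×11 = 496.7 kN·m.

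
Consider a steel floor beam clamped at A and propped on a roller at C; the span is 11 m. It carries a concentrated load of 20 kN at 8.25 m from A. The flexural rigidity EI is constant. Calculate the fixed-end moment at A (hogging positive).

M_A = 25.78 kN·m

Take the reaction at C as the redundant and release it; the primary structure is a cantilever fixed at A.
Deflection at C on the released cantilever, summing each load's contribution:
  point load 20 at a = 8.25: Pa²(3L − a)/(6EI) = 5615/EI
Flexibility coefficient — unit upward force at C: δ_{CC} = L³/(3EI) = 443.7/EI.
Compatibility at C: δ_0 − R_C·δ_{CC} = 0, so R_C = 5615/443.7 = 12.66 kN.
Moment equilibrium about A: M_A = Σ(load moments about A) − R_C·L = 165 − 12.66×11 = 25.78 kN·m.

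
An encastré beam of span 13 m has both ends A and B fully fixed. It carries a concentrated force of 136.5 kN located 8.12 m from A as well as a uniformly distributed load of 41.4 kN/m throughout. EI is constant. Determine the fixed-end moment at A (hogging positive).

Release both end moments; the primary structure is a simply-supported span AB with redundants M_A and M_B.
On the primary (simply-supported) span, the end slopes from the loading are:
  at A: point load 136.5 at a = 8.12: Pab(L + b)/(6LEI) = 1240/EI
  at B: point load 136.5 at a = 8.12: Pab(L + a)/(6LEI) = 1465/EI
  at A: UDL 41.4: wL³/(24EI) = 3790/EI
  at B: UDL 41.4: wL³/(24EI) = 3790/EI
  θ_A0 = 5030/EI,  θ_B0 = 5254/EI
Flexibility coefficients: a unit moment at one end gives L/(3EI) there and L/(6EI) at the far end, so f₁₁ = f₂₂ = 4.333/EI and f₁₂ = f₂₁ = 2.167/EI.
Compatibility — zero rotation at each built-in end:
  4.333 M_A + 2.167 M_B = 5030
  2.167 M_A + 4.333 M_B = 5254
Solving the pair gives M_A = 739.2 kN·m and M_B = 842.9 kN·m (hogging).

M_A = 739.2 kN·m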